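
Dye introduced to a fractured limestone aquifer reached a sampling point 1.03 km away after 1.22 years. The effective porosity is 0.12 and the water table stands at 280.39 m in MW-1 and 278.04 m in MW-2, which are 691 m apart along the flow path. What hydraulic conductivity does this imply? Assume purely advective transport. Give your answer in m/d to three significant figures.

81.6 m/d

Hydraulic gradient i = (280.39 − 278.04) / 691 = 2.35 / 691 = 0.003401
t = 1.22 years = 445.3 d
L = 1.03 km = 1030 m
v = L / t = 1030 / 445.3 = 2.313 m/d
K = v · n / i = 2.313 × 0.12 / 0.003401 = 81.6 m/d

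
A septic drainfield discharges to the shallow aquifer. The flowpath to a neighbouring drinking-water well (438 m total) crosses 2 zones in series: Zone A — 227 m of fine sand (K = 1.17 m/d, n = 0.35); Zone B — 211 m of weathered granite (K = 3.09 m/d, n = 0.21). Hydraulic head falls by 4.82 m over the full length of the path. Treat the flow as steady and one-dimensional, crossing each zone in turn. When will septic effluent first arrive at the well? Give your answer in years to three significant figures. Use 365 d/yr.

Continuity: the same q passes through each zone, so ΔH = q·Σ(L_j/K_j) — the zones act as resistances in series.
Σ(L/K) = 227/1.17 + 211/3.09 = 194.0 + 68.28 = 262.3 d
q = ΔH / Σ(L/K) = 4.82 / 262.3 = 0.01838 m/d (same in every zone)
Zone A: v = q/n = 0.01838/0.35 = 0.05250 m/d → t_A = 227/0.05250 = 4324 d
Zone B: v = q/n = 0.01838/0.21 = 0.08750 m/d → t_B = 211/0.08750 = 2411 d
Total t = 4324 + 2411 = 6735 d
   = 6735 / 365 = 18.5 yr

18.5 years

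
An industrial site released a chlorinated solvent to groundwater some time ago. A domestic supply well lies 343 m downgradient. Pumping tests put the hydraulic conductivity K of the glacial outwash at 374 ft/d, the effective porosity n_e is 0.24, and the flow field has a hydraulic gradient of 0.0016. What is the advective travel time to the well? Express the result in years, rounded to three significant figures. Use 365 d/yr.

K = 374 ft/d × 0.3048 = 114.0 m/d
Darcy flux q = K·i = 114.0 × 0.0016 = 0.1824 m/d
Average linear velocity = 0.1824 / 0.24 = 0.7600 m/d
t = L / v = 343 / 0.7600 = 451.3 d
   = 451.3 / 365 = 1.24 yr

1.24 years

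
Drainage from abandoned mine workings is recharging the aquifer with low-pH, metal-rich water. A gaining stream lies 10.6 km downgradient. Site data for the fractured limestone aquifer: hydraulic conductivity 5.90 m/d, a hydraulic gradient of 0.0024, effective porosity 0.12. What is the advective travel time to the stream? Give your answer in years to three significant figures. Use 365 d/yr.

246 years

Darcy flux q = K·i = 5.90 × 0.0024 = 0.01416 m/d
Average linear velocity = 0.01416 / 0.12 = 0.1180 m/d
L = 10.6 km = 10600 m
t = L / v = 10600 / 0.1180 = 89830 d
   = 89830 / 365 = 246 yr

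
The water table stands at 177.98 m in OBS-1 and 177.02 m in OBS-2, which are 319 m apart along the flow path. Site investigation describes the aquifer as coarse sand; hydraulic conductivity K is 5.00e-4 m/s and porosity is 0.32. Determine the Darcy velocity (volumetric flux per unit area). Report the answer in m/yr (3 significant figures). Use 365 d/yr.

Hydraulic gradient i = (177.98 − 177.02) / 319 = 0.96 / 319 = 0.003009
K = 5.00e-4 m/s × 86400 s/d = 43.20 m/d
Specific discharge q = 43.20 × 0.003009 = 0.1300 m/d
   = 0.1300 × 365 = 47.5 m/yr

47.5 m/yr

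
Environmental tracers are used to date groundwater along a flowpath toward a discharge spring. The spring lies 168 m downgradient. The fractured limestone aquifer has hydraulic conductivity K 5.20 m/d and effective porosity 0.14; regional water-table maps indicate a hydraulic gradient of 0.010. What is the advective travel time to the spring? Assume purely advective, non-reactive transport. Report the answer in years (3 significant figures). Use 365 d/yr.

1.24 years

Darcy flux q = K·i = 5.20 × 0.010 = 0.05200 m/d
Average linear velocity = 0.05200 / 0.14 = 0.3714 m/d
t = L / v = 168 / 0.3714 = 452.3 d
   = 452.3 / 365 = 1.24 yr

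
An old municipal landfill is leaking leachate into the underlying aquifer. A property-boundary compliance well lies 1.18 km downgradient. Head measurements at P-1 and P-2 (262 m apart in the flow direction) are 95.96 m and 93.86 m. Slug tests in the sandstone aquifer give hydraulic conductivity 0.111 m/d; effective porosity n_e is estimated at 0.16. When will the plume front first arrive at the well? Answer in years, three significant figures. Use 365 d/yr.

581 years

Hydraulic gradient i = (95.96 − 93.86) / 262 = 2.10 / 262 = 0.008015
Specific discharge q = 0.111 × 0.008015 = 8.897e-4 m/d
Average linear velocity = 8.897e-4 / 0.16 = 0.005561 m/d
L = 1.18 km = 1180 m
t = L / v = 1180 / 0.005561 = 212200 d
   = 212200 / 365 = 581 yr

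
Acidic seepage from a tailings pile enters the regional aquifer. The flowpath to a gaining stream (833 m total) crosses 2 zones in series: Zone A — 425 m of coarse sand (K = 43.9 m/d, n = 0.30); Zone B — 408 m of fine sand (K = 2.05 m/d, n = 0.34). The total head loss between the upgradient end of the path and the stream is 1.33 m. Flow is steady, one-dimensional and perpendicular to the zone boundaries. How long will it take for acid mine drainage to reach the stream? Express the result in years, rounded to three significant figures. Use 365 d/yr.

114 years

Steady 1-D flow in series ⇒ the Darcy flux q is identical in every zone and the zone head losses add (resistances L/K in series).
Σ(L/K) = 425/43.9 + 408/2.05 = 9.681 + 199.0 = 208.7 d
q = ΔH / Σ(L/K) = 1.33 / 208.7 = 0.006373 m/d (same in every zone)
Zone A: v = q/n = 0.006373/0.30 = 0.02124 m/d → t_A = 425/0.02124 = 20010 d
Zone B: v = q/n = 0.006373/0.34 = 0.01874 m/d → t_B = 408/0.01874 = 21770 d
Total t = 20010 + 21770 = 41780 d
   = 41780 / 365 = 114 yr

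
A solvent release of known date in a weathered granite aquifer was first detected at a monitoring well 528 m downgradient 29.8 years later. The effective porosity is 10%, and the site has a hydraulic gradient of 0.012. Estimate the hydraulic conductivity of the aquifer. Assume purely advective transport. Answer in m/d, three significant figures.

t = 29.8 years = 10880 d
v = L / t = 528 / 10880 = 0.04854 m/d
K = v · n / i = 0.04854 × 0.10 / 0.012 = 0.405 m/d

0.405 m/d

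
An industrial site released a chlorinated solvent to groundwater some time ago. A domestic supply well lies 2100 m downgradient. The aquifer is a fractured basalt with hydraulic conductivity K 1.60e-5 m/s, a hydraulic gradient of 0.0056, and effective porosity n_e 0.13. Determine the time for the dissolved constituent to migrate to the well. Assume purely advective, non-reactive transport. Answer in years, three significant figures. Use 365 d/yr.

K = 1.60e-5 m/s × 86400 s/d = 1.382 m/d
Darcy flux q = K·i = 1.382 × 0.0056 = 0.007741 m/d
Seepage velocity v = q / n = 0.007741 / 0.13 = 0.05955 m/d
t = L / v = 2100 / 0.05955 = 35260 d
   = 35260 / 365 = 96.6 yr

96.6 years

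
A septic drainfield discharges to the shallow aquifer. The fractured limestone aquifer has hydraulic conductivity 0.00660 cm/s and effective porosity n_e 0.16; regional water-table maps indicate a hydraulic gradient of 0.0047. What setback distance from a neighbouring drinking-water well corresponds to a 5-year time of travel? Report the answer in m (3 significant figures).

K = 0.00660 cm/s × 864 = 5.702 m/d
q = Ki = 5.702 × 0.0047 = 0.02680 m/d
v = Ki/n = 5.702·0.0047/0.16 = 0.1675 m/d
T = 5 yr × 365 = 1825 d
L = v × T = 0.1675 × 1825 = 305.7 m

306 m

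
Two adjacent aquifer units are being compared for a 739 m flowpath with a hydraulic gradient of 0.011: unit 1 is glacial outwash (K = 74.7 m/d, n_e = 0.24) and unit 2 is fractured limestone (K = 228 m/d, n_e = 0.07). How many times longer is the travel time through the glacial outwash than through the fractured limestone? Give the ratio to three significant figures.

10.5

Unit 1 (glacial outwash): v = 74.7×0.011/0.24 = 3.424 m/d, t = 739/3.424 = 215.8 d
Unit 2 (fractured limestone): v = 228×0.011/0.07 = 35.83 m/d, t = 739/35.83 = 20.63 d
t(glacial outwash) / t(fractured limestone) = 215.8/20.63 = 10.5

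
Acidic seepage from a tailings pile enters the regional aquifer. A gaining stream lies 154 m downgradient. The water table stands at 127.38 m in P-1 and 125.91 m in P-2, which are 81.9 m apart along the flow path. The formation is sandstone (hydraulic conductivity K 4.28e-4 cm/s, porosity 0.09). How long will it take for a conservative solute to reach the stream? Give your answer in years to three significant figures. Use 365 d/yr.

Hydraulic gradient i = (127.38 − 125.91) / 81.9 = 1.47 / 81.9 = 0.01795
K = 4.28e-4 cm/s × 864 = 0.3698 m/d
Specific discharge q = 0.3698 × 0.01795 = 0.006637 m/d
v = Ki/n = 0.3698·0.01795/0.09 = 0.07375 m/d
t = L / v = 154 / 0.07375 = 2088 d
   = 2088 / 365 = 5.72 yr

5.72 years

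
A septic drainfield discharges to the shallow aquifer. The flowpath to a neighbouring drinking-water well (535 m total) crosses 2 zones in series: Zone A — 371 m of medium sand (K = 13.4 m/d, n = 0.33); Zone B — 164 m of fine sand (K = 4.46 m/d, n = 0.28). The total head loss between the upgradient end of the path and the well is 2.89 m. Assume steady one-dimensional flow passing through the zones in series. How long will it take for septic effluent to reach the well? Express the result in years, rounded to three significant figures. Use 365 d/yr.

Steady 1-D flow in series ⇒ the Darcy flux q is identical in every zone and the zone head losses add (resistances L/K in series).
Σ(L/K) = 371/13.4 + 164/4.46 = 27.69 + 36.77 = 64.46 d
q = ΔH / Σ(L/K) = 2.89 / 64.46 = 0.04484 m/d (same in every zone)
Zone A: v = q/n = 0.04484/0.33 = 0.1359 m/d → t_A = 371/0.1359 = 2731 d
Zone B: v = q/n = 0.04484/0.28 = 0.1601 m/d → t_B = 164/0.1601 = 1024 d
Total t = 2731 + 1024 = 3755 d
   = 3755 / 365 = 10.3 yr

10.3 years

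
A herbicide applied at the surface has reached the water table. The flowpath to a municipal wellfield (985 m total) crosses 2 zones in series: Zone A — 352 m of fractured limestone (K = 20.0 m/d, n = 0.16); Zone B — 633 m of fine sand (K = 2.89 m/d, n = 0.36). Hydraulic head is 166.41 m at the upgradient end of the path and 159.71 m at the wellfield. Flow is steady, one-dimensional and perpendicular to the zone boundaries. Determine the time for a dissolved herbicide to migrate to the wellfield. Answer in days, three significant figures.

Total head drop ΔH = 166.41 − 159.71 = 6.70 m
Continuity: the same q passes through each zone, so ΔH = q·Σ(L_j/K_j) — the zones act as resistances in series.
Σ(L/K) = 352/20.0 + 633/2.89 = 17.60 + 219.0 = 236.6 d
q = ΔH / Σ(L/K) = 6.70 / 236.6 = 0.02831 m/d (same in every zone)
Zone A: v = q/n = 0.02831/0.16 = 0.1770 m/d → t_A = 352/0.1770 = 1989 d
Zone B: v = q/n = 0.02831/0.36 = 0.07865 m/d → t_B = 633/0.07865 = 8048 d
Total t = 1989 + 8048 = 10040 d

10000 days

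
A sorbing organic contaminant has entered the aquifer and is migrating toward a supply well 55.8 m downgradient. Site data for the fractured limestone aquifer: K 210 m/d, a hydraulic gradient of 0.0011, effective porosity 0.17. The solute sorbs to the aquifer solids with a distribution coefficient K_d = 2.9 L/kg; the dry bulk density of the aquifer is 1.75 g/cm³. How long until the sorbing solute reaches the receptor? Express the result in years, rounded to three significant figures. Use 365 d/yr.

Specific discharge q = 210 × 0.0011 = 0.2310 m/d
v_s = q/n_e = 0.2310/0.17 = 1.359 m/d
Retardation R = 1 + ρ_b·K_d/n = 1 + 1.75×2.9/0.17 = 30.85
Contaminant velocity v_c = v/R = 1.359/30.85 = 0.04404 m/d
t = L/v_c = 55.8/0.04404 = 1267 d
   = 1267/365 = 3.47 yr

3.47 years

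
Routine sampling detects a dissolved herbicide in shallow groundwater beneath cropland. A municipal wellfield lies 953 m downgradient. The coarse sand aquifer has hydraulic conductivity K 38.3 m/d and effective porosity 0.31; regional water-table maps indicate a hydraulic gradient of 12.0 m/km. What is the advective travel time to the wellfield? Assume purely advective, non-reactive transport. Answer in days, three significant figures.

643 days

Specific discharge q = 38.3 × 0.012 = 0.4596 m/d
v = Ki/n = 38.3·0.012/0.31 = 1.483 m/d
t = L / v = 953 / 1.483 = 642.8 d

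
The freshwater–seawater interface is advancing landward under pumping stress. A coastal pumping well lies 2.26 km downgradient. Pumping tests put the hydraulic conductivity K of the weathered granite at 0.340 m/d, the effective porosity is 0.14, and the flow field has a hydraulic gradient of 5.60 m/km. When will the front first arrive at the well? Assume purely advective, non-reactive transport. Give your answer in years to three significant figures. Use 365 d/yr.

q = Ki = 0.340 × 0.0056 = 0.001904 m/d
v_s = q/n_e = 0.001904/0.14 = 0.01360 m/d
L = 2.26 km = 2260 m
t = L / v = 2260 / 0.01360 = 166200 d
   = 166200 / 365 = 455 yr

455 years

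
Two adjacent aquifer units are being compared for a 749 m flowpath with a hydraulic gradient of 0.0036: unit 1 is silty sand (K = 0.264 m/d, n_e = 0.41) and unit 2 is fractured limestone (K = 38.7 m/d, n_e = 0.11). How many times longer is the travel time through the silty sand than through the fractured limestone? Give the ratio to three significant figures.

546

Unit 1 (silty sand): v = 0.264×0.0036/0.41 = 0.002318 m/d, t = 749/0.002318 = 323100 d
Unit 2 (fractured limestone): v = 38.7×0.0036/0.11 = 1.267 m/d, t = 749/1.267 = 591.4 d
t(silty sand) / t(fractured limestone) = 323100/591.4 = 546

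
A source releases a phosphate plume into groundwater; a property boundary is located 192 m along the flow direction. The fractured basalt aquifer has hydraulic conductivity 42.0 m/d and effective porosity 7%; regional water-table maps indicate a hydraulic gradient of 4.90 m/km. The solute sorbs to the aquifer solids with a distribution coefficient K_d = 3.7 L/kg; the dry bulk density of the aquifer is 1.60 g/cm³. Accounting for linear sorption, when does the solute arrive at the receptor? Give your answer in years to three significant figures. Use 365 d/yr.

15.3 years

Specific discharge q = 42.0 × 0.0049 = 0.2058 m/d
Average linear velocity = 0.2058 / 0.07 = 2.940 m/d
Retardation R = 1 + ρ_b·K_d/n = 1 + 1.60×3.7/0.07 = 85.57
Contaminant velocity v_c = v/R = 2.940/85.57 = 0.03436 m/d
t = L/v_c = 192/0.03436 = 5588 d
   = 5588/365 = 15.3 yr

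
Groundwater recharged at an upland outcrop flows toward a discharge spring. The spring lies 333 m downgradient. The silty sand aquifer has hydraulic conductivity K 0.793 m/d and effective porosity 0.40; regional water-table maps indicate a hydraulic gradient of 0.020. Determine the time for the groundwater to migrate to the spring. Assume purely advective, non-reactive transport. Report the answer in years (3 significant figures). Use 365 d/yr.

q = Ki = 0.793 × 0.020 = 0.01586 m/d
Average linear velocity = 0.01586 / 0.40 = 0.03965 m/d
t = L / v = 333 / 0.03965 = 8398 d
   = 8398 / 365 = 23.0 yr

23.0 years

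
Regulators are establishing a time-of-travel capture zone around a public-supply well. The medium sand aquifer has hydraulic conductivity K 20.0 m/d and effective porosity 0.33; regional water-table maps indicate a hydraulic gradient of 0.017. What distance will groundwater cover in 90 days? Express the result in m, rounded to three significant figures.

92.7 m

q = Ki = 20.0 × 0.017 = 0.3400 m/d
Seepage velocity v = q / n = 0.3400 / 0.33 = 1.030 m/d
L = v × T = 1.030 × 90 = 92.73 m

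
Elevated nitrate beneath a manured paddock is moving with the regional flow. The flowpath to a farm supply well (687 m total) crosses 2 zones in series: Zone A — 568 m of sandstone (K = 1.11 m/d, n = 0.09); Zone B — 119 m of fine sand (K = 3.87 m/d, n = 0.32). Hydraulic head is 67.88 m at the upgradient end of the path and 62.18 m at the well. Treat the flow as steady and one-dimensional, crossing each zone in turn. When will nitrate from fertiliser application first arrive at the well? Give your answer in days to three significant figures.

8490 days

Total head drop ΔH = 67.88 − 62.18 = 5.70 m
Steady 1-D flow in series ⇒ the Darcy flux q is identical in every zone and the zone head losses add (resistances L/K in series).
Σ(L/K) = 568/1.11 + 119/3.87 = 511.7 + 30.75 = 542.5 d
q = ΔH / Σ(L/K) = 5.70 / 542.5 = 0.01051 m/d (same in every zone)
Zone A: v = q/n = 0.01051/0.09 = 0.1168 m/d → t_A = 568/0.1168 = 4865 d
Zone B: v = q/n = 0.01051/0.32 = 0.03284 m/d → t_B = 119/0.03284 = 3624 d
Total t = 4865 + 3624 = 8489 d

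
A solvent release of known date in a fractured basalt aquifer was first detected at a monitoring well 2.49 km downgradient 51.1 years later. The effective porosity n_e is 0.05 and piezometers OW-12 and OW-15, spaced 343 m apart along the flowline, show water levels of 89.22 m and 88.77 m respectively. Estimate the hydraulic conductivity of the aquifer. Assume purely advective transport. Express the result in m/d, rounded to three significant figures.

5.09 m/d

Hydraulic gradient i = (89.22 − 88.77) / 343 = 0.45 / 343 = 0.001312
t = 51.1 years = 18650 d
L = 2.49 km = 2490 m
v = L / t = 2490 / 18650 = 0.1335 m/d
K = v · n / i = 0.1335 × 0.05 / 0.001312 = 5.09 m/d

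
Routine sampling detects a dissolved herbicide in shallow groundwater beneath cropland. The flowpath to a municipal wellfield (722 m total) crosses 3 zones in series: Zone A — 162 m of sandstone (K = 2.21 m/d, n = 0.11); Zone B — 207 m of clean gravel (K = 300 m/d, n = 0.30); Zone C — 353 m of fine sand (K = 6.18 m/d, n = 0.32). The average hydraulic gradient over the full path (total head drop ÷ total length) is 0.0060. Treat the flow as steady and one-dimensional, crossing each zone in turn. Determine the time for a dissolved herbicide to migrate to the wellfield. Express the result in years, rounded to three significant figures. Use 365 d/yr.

For zones in series the flux q is common to all zones; the equivalent conductivity is the harmonic (thickness-weighted) mean, K_eq = L_total / Σ(L_j/K_j).
Σ(L/K) = 162/2.21 + 207/300 + 353/6.18 = 73.30 + 0.6900 + 57.12 = 131.1 d
K_eq = L_total / Σ(L/K) = 722 / 131.1 = 5.507 m/d
q = K_eq · i = 5.507 × 0.0060 = 0.03304 m/d (same in every zone)
Zone A: v = q/n = 0.03304/0.11 = 0.3004 m/d → t_A = 162/0.3004 = 539.3 d
Zone B: v = q/n = 0.03304/0.30 = 0.1101 m/d → t_B = 207/0.1101 = 1880 d
Zone C: v = q/n = 0.03304/0.32 = 0.1033 m/d → t_C = 353/0.1033 = 3419 d
Total t = 539.3 + 1880 + 3419 = 5838 d
   = 5838 / 365 = 16.0 yr

16.0 years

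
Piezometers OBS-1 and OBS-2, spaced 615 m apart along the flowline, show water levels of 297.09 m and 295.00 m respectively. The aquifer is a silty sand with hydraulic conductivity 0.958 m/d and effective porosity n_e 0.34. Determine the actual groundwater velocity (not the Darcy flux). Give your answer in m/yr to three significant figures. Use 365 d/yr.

Hydraulic gradient i = (297.09 − 295.00) / 615 = 2.09 / 615 = 0.003398
Specific discharge q = 0.958 × 0.003398 = 0.003256 m/d
v = Ki/n = 0.958·0.003398/0.34 = 0.009575 m/d
   = 0.009575 × 365 = 3.50 m/yr

3.50 m/yr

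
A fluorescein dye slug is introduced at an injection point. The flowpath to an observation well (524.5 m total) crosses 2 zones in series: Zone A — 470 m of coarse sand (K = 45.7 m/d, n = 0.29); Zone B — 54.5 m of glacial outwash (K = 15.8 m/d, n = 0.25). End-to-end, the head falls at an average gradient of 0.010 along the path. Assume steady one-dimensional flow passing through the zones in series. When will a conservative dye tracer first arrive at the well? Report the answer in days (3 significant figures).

393 days

Steady 1-D flow in series ⇒ the Darcy flux q is identical in every zone and the zone head losses add (resistances L/K in series).
Σ(L/K) = 470/45.7 + 54.5/15.8 = 10.28 + 3.449 = 13.73 d
K_eq = L_total / Σ(L/K) = 524.5 / 13.73 = 38.19 m/d
q = K_eq · i = 38.19 × 0.010 = 0.3819 m/d (same in every zone)
Zone A: v = q/n = 0.3819/0.29 = 1.317 m/d → t_A = 470/1.317 = 356.9 d
Zone B: v = q/n = 0.3819/0.25 = 1.528 m/d → t_B = 54.5/1.528 = 35.68 d
Total t = 356.9 + 35.68 = 392.6 d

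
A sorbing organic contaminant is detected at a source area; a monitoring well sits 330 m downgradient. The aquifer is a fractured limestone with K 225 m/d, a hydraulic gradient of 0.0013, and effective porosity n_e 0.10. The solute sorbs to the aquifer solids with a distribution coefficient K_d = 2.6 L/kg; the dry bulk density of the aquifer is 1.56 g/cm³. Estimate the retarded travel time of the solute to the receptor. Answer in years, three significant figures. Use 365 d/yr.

12.8 years

q = Ki = 225 × 0.0013 = 0.2925 m/d
v = Ki/n = 225·0.0013/0.10 = 2.925 m/d
Retardation R = 1 + ρ_b·K_d/n = 1 + 1.56×2.6/0.10 = 41.56
Contaminant velocity v_c = v/R = 2.925/41.56 = 0.07038 m/d
t = L/v_c = 330/0.07038 = 4689 d
   = 4689/365 = 12.8 yr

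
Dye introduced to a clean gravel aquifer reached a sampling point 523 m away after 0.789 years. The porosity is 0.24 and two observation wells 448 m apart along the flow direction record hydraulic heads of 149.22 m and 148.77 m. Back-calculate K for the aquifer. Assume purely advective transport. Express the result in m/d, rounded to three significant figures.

434 m/d

Hydraulic gradient i = (149.22 − 148.77) / 448 = 0.45 / 448 = 0.001004
t = 0.789 years = 288.0 d
v = L / t = 523 / 288.0 = 1.816 m/d
K = v · n / i = 1.816 × 0.24 / 0.001004 = 434 m/d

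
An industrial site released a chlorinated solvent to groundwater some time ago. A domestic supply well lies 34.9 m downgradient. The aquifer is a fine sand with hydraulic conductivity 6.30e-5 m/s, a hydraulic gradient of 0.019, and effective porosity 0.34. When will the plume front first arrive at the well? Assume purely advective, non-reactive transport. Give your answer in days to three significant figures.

K = 6.30e-5 m/s × 86400 s/d = 5.443 m/d
q = Ki = 5.443 × 0.019 = 0.1034 m/d
Seepage velocity v = q / n = 0.1034 / 0.34 = 0.3042 m/d
t = L / v = 34.9 / 0.3042 = 114.7 d

115 days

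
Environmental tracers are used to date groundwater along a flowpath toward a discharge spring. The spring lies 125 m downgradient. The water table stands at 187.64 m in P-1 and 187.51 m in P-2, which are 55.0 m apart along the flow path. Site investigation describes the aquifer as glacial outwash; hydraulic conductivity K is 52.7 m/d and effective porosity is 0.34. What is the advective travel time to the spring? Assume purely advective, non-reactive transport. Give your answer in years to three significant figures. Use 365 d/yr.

Hydraulic gradient i = (187.64 − 187.51) / 55.0 = 0.13 / 55.0 = 0.002364
q = Ki = 52.7 × 0.002364 = 0.1246 m/d
Average linear velocity = 0.1246 / 0.34 = 0.3664 m/d
t = L / v = 125 / 0.3664 = 341.2 d
   = 341.2 / 365 = 0.935 yr

0.935 years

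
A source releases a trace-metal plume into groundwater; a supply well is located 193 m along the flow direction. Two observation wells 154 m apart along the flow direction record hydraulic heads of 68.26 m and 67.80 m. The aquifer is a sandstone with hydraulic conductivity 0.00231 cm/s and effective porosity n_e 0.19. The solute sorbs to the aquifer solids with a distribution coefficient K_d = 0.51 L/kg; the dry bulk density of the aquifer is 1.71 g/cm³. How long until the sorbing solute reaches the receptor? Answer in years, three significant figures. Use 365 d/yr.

94.2 years

Hydraulic gradient i = (68.26 − 67.80) / 154 = 0.46 / 154 = 0.002987
K = 0.00231 cm/s × 864 = 1.996 m/d
q = Ki = 1.996 × 0.002987 = 0.005962 m/d
Average linear velocity = 0.005962 / 0.19 = 0.03138 m/d
Retardation R = 1 + ρ_b·K_d/n = 1 + 1.71×0.51/0.19 = 5.590
Contaminant velocity v_c = v/R = 0.03138/5.590 = 0.005613 m/d
t = L/v_c = 193/0.005613 = 34380 d
   = 34380/365 = 94.2 yr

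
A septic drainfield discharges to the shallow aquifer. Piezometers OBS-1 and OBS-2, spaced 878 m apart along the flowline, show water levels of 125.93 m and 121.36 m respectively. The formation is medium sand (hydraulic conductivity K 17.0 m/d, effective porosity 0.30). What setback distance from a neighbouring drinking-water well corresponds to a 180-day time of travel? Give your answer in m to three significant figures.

53.1 m

Hydraulic gradient i = (125.93 − 121.36) / 878 = 4.57 / 878 = 0.005205
Specific discharge q = 17.0 × 0.005205 = 0.08849 m/d
Average linear velocity = 0.08849 / 0.30 = 0.2950 m/d
L = v × T = 0.2950 × 180 = 53.09 m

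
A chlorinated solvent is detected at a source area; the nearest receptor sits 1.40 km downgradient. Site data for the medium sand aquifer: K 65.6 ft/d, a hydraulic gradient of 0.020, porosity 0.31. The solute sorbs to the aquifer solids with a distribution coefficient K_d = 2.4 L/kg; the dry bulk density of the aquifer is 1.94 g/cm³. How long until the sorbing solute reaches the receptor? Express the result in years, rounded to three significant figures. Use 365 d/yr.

K = 65.6 ft/d × 0.3048 = 19.99 m/d
Specific discharge q = 19.99 × 0.020 = 0.3999 m/d
Average linear velocity = 0.3999 / 0.31 = 1.290 m/d
Retardation R = 1 + ρ_b·K_d/n = 1 + 1.94×2.4/0.31 = 16.02
Contaminant velocity v_c = v/R = 1.290/16.02 = 0.08053 m/d
L = 1.40 km = 1400 m
t = L/v_c = 1400/0.08053 = 17390 d
   = 17390/365 = 47.6 yr

47.6 years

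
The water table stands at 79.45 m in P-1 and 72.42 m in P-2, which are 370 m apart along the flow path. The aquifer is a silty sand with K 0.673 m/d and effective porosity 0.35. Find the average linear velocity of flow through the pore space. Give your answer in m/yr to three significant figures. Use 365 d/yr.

Hydraulic gradient i = (79.45 − 72.42) / 370 = 7.03 / 370 = 0.01900
q = Ki = 0.673 × 0.01900 = 0.01279 m/d
Seepage velocity v = q / n = 0.01279 / 0.35 = 0.03653 m/d
   = 0.03653 × 365 = 13.3 m/yr

13.3 m/yr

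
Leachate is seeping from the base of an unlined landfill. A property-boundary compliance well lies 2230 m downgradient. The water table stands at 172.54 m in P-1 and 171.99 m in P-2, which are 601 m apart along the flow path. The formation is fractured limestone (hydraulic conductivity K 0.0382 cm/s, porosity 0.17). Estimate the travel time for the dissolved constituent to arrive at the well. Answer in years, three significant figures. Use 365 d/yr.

34.4 years

Hydraulic gradient i = (172.54 − 171.99) / 601 = 0.55 / 601 = 9.151e-4
K = 0.0382 cm/s × 864 = 33.00 m/d
q = Ki = 33.00 × 9.151e-4 = 0.03020 m/d
v = Ki/n = 33.00·9.151e-4/0.17 = 0.1777 m/d
t = L / v = 2230 / 0.1777 = 12550 d
   = 12550 / 365 = 34.4 yr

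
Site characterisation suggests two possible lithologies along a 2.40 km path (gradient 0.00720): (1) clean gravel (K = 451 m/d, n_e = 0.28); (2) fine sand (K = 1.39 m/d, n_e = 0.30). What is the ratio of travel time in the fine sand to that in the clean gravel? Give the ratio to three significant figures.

Unit 1 (clean gravel): v = 451×0.0072/0.28 = 11.60 m/d, t = 2400/11.60 = 206.9 d
Unit 2 (fine sand): v = 1.39×0.0072/0.30 = 0.03336 m/d, t = 2400/0.03336 = 71940 d
t(fine sand) / t(clean gravel) = 71940/206.9 = 348

348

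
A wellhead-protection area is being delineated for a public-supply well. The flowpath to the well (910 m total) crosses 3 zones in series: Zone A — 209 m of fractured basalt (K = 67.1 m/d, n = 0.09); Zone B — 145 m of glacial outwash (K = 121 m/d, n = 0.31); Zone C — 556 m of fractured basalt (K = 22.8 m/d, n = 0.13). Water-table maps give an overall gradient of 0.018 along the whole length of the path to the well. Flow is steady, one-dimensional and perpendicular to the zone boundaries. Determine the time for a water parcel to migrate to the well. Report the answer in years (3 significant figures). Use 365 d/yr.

Steady 1-D flow in series ⇒ the Darcy flux q is identical in every zone and the zone head losses add (resistances L/K in series).
Σ(L/K) = 209/67.1 + 145/121 + 556/22.8 = 3.115 + 1.198 + 24.39 = 28.70 d
K_eq = L_total / Σ(L/K) = 910 / 28.70 = 31.71 m/d
q = K_eq · i = 31.71 × 0.018 = 0.5708 m/d (same in every zone)
Zone A: v = q/n = 0.5708/0.09 = 6.342 m/d → t_A = 209/6.342 = 32.96 d
Zone B: v = q/n = 0.5708/0.31 = 1.841 m/d → t_B = 145/1.841 = 78.76 d
Zone C: v = q/n = 0.5708/0.13 = 4.390 m/d → t_C = 556/4.390 = 126.6 d
Total t = 32.96 + 78.76 + 126.6 = 238.4 d
   = 238.4 / 365 = 0.653 yr

0.653 years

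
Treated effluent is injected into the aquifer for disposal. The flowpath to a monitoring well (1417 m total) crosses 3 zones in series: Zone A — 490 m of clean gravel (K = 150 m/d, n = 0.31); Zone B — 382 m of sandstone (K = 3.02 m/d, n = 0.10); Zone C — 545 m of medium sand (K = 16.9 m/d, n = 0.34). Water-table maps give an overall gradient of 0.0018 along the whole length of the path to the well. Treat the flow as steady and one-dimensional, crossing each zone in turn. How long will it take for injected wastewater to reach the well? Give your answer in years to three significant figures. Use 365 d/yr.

65.3 years

Steady 1-D flow in series ⇒ the Darcy flux q is identical in every zone and the zone head losses add (resistances L/K in series).
Σ(L/K) = 490/150 + 382/3.02 + 545/16.9 = 3.267 + 126.5 + 32.25 = 162.0 d
K_eq = L_total / Σ(L/K) = 1417 / 162.0 = 8.747 m/d
q = K_eq · i = 8.747 × 0.0018 = 0.01574 m/d (same in every zone)
Zone A: v = q/n = 0.01574/0.31 = 0.05079 m/d → t_A = 490/0.05079 = 9648 d
Zone B: v = q/n = 0.01574/0.10 = 0.1574 m/d → t_B = 382/0.1574 = 2426 d
Zone C: v = q/n = 0.01574/0.34 = 0.04631 m/d → t_C = 545/0.04631 = 11770 d
Total t = 9648 + 2426 + 11770 = 23840 d
   = 23840 / 365 = 65.3 yr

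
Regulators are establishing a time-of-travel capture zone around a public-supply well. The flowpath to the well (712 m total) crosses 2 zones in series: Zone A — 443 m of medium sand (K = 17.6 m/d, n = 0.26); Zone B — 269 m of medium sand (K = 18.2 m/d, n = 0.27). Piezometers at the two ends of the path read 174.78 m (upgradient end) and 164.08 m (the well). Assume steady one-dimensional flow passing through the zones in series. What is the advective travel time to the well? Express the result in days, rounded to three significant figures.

Total head drop ΔH = 174.78 − 164.08 = 10.70 m
Steady 1-D flow in series ⇒ the Darcy flux q is identical in every zone and the zone head losses add (resistances L/K in series).
Σ(L/K) = 443/17.6 + 269/18.2 = 25.17 + 14.78 = 39.95 d
q = ΔH / Σ(L/K) = 10.70 / 39.95 = 0.2678 m/d (same in every zone)
Zone A: v = q/n = 0.2678/0.26 = 1.030 m/d → t_A = 443/1.030 = 430.0 d
Zone B: v = q/n = 0.2678/0.27 = 0.9920 m/d → t_B = 269/0.9920 = 271.2 d
Total t = 430.0 + 271.2 = 701.2 d

701 days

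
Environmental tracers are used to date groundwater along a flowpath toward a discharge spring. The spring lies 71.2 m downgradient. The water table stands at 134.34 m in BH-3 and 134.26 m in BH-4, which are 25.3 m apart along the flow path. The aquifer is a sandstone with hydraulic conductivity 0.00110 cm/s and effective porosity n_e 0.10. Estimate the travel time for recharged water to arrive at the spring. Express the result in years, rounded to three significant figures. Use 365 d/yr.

6.49 years

Hydraulic gradient i = (134.34 − 134.26) / 25.3 = 0.08 / 25.3 = 0.003162
K = 0.00110 cm/s × 864 = 0.9504 m/d
Specific discharge q = 0.9504 × 0.003162 = 0.003005 m/d
Seepage velocity v = q / n = 0.003005 / 0.10 = 0.03005 m/d
t = L / v = 71.2 / 0.03005 = 2369 d
   = 2369 / 365 = 6.49 yr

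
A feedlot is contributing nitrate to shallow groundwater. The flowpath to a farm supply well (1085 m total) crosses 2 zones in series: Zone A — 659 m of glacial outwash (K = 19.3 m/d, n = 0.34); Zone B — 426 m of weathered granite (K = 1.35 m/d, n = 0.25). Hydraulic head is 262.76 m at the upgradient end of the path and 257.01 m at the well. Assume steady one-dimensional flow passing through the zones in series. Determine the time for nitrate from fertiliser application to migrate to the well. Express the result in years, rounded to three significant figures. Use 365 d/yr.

55.1 years

Total head drop ΔH = 262.76 − 257.01 = 5.75 m
Steady 1-D flow in series ⇒ the Darcy flux q is identical in every zone and the zone head losses add (resistances L/K in series).
Σ(L/K) = 659/19.3 + 426/1.35 = 34.15 + 315.6 = 349.7 d
q = ΔH / Σ(L/K) = 5.75 / 349.7 = 0.01644 m/d (same in every zone)
Zone A: v = q/n = 0.01644/0.34 = 0.04836 m/d → t_A = 659/0.04836 = 13630 d
Zone B: v = q/n = 0.01644/0.25 = 0.06577 m/d → t_B = 426/0.06577 = 6477 d
Total t = 13630 + 6477 = 20100 d
   = 20100 / 365 = 55.1 yr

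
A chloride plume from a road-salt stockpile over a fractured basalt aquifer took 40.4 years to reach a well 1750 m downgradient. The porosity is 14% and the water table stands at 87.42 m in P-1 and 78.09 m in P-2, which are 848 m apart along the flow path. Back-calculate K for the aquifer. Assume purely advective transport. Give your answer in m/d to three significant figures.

1.51 m/d

Hydraulic gradient i = (87.42 − 78.09) / 848 = 9.33 / 848 = 0.01100
t = 40.4 years = 14750 d
v = L / t = 1750 / 14750 = 0.1187 m/d
K = v · n / i = 0.1187 × 0.14 / 0.01100 = 1.51 m/d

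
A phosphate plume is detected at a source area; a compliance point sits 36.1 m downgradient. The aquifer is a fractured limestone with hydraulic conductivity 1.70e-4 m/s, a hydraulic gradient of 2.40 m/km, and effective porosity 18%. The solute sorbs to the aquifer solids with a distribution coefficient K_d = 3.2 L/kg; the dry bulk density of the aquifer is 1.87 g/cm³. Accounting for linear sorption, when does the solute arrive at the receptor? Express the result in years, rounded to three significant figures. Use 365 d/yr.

17.3 years

K = 1.70e-4 m/s × 86400 s/d = 14.69 m/d
Darcy flux q = K·i = 14.69 × 0.0024 = 0.03525 m/d
v = Ki/n = 14.69·0.0024/0.18 = 0.1958 m/d
Retardation R = 1 + ρ_b·K_d/n = 1 + 1.87×3.2/0.18 = 34.24
Contaminant velocity v_c = v/R = 0.1958/34.24 = 0.005719 m/d
t = L/v_c = 36.1/0.005719 = 6312 d
   = 6312/365 = 17.3 yr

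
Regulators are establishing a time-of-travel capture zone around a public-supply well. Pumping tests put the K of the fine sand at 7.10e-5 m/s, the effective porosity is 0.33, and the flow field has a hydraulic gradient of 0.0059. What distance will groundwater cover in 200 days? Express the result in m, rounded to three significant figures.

21.9 m

K = 7.10e-5 m/s × 86400 s/d = 6.134 m/d
Darcy flux q = K·i = 6.134 × 0.0059 = 0.03619 m/d
v = Ki/n = 6.134·0.0059/0.33 = 0.1097 m/d
L = v × T = 0.1097 × 200 = 21.94 m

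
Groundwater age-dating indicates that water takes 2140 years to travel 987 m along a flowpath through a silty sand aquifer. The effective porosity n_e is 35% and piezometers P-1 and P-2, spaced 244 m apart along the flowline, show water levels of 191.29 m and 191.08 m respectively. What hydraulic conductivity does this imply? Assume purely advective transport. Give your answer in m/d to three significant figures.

0.514 m/d

Hydraulic gradient i = (191.29 − 191.08) / 244 = 0.21 / 244 = 8.607e-4
t = 2140 years = 781100 d
v = L / t = 987 / 781100 = 0.001264 m/d
K = v · n / i = 0.001264 × 0.35 / 8.607e-4 = 0.514 m/d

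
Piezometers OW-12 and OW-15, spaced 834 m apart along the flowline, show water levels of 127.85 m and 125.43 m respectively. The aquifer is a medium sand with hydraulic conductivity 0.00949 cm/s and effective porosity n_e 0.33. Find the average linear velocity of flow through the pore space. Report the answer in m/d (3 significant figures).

Hydraulic gradient i = (127.85 − 125.43) / 834 = 2.42 / 834 = 0.002902
K = 0.00949 cm/s × 864 = 8.199 m/d
Specific discharge q = 8.199 × 0.002902 = 0.02379 m/d
Average linear velocity = 0.02379 / 0.33 = 0.07210 m/d

0.0721 m/d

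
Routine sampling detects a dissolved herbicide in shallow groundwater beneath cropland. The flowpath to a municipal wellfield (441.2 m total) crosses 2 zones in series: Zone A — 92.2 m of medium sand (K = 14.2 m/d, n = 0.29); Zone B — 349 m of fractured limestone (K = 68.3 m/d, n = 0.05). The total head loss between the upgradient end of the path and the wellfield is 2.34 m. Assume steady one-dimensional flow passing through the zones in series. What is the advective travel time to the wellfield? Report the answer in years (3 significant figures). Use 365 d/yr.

0.600 years

Steady 1-D flow in series ⇒ the Darcy flux q is identical in every zone and the zone head losses add (resistances L/K in series).
Σ(L/K) = 92.2/14.2 + 349/68.3 = 6.493 + 5.110 = 11.60 d
q = ΔH / Σ(L/K) = 2.34 / 11.60 = 0.2017 m/d (same in every zone)
Zone A: v = q/n = 0.2017/0.29 = 0.6954 m/d → t_A = 92.2/0.6954 = 132.6 d
Zone B: v = q/n = 0.2017/0.05 = 4.034 m/d → t_B = 349/4.034 = 86.52 d
Total t = 132.6 + 86.52 = 219.1 d
   = 219.1 / 365 = 0.600 yr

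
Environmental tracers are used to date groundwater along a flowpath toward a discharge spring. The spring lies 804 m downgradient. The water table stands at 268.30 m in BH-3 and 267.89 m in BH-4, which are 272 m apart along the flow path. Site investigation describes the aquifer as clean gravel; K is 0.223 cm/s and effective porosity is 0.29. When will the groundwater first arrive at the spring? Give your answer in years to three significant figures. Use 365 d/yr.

Hydraulic gradient i = (268.30 − 267.89) / 272 = 0.41 / 272 = 0.001507
K = 0.223 cm/s × 864 = 192.7 m/d
q = Ki = 192.7 × 0.001507 = 0.2904 m/d
v = Ki/n = 192.7·0.001507/0.29 = 1.001 m/d
t = L / v = 804 / 1.001 = 802.8 d
   = 802.8 / 365 = 2.20 yr

2.20 years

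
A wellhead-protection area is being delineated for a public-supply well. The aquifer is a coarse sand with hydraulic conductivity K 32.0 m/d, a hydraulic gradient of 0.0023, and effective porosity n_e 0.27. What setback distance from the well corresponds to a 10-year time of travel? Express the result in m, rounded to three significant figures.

q = Ki = 32.0 × 0.0023 = 0.07360 m/d
v_s = q/n_e = 0.07360/0.27 = 0.2726 m/d
T = 10 yr × 365 = 3650 d
L = v × T = 0.2726 × 3650 = 995.0 m

995 m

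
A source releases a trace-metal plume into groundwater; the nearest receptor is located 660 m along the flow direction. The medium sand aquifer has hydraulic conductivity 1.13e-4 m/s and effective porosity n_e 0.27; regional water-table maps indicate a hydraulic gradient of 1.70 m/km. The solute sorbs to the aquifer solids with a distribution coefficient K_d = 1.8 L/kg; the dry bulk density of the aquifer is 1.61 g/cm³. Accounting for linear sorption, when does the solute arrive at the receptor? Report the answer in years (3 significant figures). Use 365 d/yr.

K = 1.13e-4 m/s × 86400 s/d = 9.763 m/d
Specific discharge q = 9.763 × 0.0017 = 0.01660 m/d
Average linear velocity = 0.01660 / 0.27 = 0.06147 m/d
Retardation R = 1 + ρ_b·K_d/n = 1 + 1.61×1.8/0.27 = 11.73
Contaminant velocity v_c = v/R = 0.06147/11.73 = 0.005239 m/d
t = L/v_c = 660/0.005239 = 126000 d
   = 126000/365 = 345 yr

345 years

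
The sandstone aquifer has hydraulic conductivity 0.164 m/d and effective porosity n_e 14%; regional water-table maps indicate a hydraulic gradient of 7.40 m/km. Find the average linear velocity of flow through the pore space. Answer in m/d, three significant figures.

0.00867 m/d

Darcy flux q = K·i = 0.164 × 0.0074 = 0.001214 m/d
v_s = q/n_e = 0.001214/0.14 = 0.008669 m/d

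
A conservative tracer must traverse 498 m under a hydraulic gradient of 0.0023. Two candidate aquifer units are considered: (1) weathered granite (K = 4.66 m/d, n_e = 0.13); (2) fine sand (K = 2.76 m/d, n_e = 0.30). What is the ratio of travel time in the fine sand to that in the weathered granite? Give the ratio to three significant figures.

3.90

Unit 1 (weathered granite): v = 4.66×0.0023/0.13 = 0.08245 m/d, t = 498/0.08245 = 6040 d
Unit 2 (fine sand): v = 2.76×0.0023/0.30 = 0.02116 m/d, t = 498/0.02116 = 23530 d
t(fine sand) / t(weathered granite) = 23530/6040 = 3.90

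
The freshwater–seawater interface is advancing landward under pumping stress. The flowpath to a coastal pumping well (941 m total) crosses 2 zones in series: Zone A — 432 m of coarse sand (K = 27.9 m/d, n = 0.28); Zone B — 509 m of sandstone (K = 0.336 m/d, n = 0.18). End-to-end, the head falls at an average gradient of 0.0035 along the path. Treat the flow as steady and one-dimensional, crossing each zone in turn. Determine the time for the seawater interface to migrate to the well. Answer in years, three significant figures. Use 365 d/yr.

Steady 1-D flow in series ⇒ the Darcy flux q is identical in every zone and the zone head losses add (resistances L/K in series).
Σ(L/K) = 432/27.9 + 509/0.336 = 15.48 + 1515 = 1530 d
K_eq = L_total / Σ(L/K) = 941 / 1530 = 0.6149 m/d
q = K_eq · i = 0.6149 × 0.0035 = 0.002152 m/d (same in every zone)
Zone A: v = q/n = 0.002152/0.28 = 0.007686 m/d → t_A = 432/0.007686 = 56210 d
Zone B: v = q/n = 0.002152/0.18 = 0.01196 m/d → t_B = 509/0.01196 = 42570 d
Total t = 56210 + 42570 = 98780 d
   = 98780 / 365 = 271 yr

271 years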